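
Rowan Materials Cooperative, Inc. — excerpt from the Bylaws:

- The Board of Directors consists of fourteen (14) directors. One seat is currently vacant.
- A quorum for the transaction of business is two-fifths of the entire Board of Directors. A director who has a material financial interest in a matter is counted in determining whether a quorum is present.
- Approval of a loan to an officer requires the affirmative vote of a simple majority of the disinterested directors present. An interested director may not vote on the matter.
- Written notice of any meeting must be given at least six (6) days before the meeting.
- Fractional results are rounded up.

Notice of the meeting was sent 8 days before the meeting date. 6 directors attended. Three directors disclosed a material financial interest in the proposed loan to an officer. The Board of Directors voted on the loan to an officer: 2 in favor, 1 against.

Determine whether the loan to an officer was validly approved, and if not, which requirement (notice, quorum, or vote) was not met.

Notice: 8 days given; 6 required (8 ≥ 6). Satisfied.
Quorum: 6 present (interested directors count toward quorum); quorum is 6. Satisfied.
Vote: the loan to an officer requires a majority of the disinterested directors present (6 − 3 = 3). A majority of 3 is 2, so 2 affirmative votes are needed; 2 voted in favor. Satisfied.

Valid — all requirements satisfied.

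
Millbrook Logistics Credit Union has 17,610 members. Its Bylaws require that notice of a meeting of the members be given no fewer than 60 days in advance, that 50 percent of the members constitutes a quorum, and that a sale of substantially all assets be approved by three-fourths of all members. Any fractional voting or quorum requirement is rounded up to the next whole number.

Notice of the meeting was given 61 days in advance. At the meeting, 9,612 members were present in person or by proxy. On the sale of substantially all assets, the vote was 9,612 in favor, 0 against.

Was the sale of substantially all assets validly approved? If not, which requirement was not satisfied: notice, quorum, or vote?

Notice: 61 days given; 60 required. Satisfied.
Quorum: 50% of 17,610 = 8,805; 9,612 present. Satisfied.
Vote: requires three-fourths of all members (17,610); 3/4 of 17610 = 13207.50, rounded up to 13208, so 13,208 needed; 9,612 in favor. Not satisfied.

Invalid — vote requirement not satisfied.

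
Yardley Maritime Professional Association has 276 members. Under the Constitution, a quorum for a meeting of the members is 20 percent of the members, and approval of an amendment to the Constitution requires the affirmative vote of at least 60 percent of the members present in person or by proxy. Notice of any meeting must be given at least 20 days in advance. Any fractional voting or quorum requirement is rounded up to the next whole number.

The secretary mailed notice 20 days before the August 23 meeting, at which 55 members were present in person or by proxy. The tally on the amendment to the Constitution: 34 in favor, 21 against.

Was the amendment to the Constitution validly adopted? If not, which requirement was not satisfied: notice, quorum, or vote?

Notice: 20 days given; 20 required. Satisfied.
Quorum: 20% of 276 = 55.20, rounded up to 56; 55 present. Not satisfied.
Vote: requires three-fifths of those present (55); 3/5 of 55 = 33, so 33 needed; 34 in favor. Satisfied.

Invalid — quorum requirement not satisfied.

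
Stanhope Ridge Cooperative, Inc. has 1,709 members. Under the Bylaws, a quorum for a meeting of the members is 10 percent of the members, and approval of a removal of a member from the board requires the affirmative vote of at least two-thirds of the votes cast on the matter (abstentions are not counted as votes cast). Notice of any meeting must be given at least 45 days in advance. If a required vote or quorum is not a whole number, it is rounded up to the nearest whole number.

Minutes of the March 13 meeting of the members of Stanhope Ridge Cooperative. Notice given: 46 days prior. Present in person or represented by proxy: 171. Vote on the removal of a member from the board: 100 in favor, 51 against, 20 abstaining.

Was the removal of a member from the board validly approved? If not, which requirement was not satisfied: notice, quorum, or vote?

Invalid — vote requirement not satisfied.

Notice: 46 days given; 45 required. Satisfied.
Quorum: 10% of 1,709 = 170.90, rounded up to 171; 171 present. Satisfied.
Vote: requires two-thirds of the votes cast (171 − 20 abstaining = 151); 2/3 of 151 = 100.67, rounded up to 101, so 101 needed; 100 in favor. Not satisfied.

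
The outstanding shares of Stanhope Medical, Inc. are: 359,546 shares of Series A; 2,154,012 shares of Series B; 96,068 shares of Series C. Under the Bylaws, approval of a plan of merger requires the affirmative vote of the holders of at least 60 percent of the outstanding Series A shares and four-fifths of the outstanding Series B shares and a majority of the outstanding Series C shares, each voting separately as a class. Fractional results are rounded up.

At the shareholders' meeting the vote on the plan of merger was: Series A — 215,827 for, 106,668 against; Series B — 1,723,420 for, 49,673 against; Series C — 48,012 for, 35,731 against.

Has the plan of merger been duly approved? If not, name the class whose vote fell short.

Series A: 3/5 of 359546 = 215727.60, rounded up to 215728; 215,728 required, 215,827 in favor — approved.
Series B: 4/5 of 2154012 = 1723209.60, rounded up to 1723210; 1,723,210 required, 1,723,420 in favor — approved.
Series C: a majority of 96068 is 48035; 48,035 required, 48,012 in favor — not approved.

Not approved — the Series C shares did not give the required vote.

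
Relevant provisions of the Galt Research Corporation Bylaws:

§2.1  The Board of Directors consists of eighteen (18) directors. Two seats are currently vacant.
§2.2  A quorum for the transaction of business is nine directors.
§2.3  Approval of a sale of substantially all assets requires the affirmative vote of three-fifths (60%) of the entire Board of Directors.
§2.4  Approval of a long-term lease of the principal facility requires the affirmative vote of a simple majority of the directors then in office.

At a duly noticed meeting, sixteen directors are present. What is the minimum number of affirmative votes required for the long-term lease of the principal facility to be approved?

The long-term lease of the principal facility requires a majority of the directors then in office (16).
A majority of 16 is 9.

9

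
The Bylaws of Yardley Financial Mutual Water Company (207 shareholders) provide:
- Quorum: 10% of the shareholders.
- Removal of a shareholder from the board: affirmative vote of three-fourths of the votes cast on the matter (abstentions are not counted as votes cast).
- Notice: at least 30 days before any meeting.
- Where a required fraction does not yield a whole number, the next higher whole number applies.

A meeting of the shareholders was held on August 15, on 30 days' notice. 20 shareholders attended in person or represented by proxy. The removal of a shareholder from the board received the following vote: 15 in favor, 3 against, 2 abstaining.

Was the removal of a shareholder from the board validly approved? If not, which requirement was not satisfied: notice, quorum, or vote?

Notice: 30 days given; 30 required. Satisfied.
Quorum: 10% of 207 = 20.70, rounded up to 21; 20 present. Not satisfied.
Vote: requires three-fourths of the votes cast (20 − 2 abstaining = 18); 3/4 of 18 = 13.50, rounded up to 14, so 14 needed; 15 in favor. Satisfied.

Invalid — quorum requirement not satisfied.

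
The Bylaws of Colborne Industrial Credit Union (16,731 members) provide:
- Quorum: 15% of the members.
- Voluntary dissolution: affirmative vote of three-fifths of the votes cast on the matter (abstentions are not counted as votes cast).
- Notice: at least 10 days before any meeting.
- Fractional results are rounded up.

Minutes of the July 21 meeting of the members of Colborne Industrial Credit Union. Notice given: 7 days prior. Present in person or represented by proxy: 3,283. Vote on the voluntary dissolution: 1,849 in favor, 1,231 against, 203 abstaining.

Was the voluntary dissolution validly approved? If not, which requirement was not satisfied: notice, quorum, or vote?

Notice: 7 days given; 10 required. Not satisfied.
Quorum: 15% of 16,731 = 2,509.65, rounded up to 2,510; 3,283 present. Satisfied.
Vote: requires three-fifths of the votes cast (3,283 − 203 abstaining = 3,080); 3/5 of 3080 = 1848, so 1,848 needed; 1,849 in favor. Satisfied.

Invalid — notice requirement not satisfied.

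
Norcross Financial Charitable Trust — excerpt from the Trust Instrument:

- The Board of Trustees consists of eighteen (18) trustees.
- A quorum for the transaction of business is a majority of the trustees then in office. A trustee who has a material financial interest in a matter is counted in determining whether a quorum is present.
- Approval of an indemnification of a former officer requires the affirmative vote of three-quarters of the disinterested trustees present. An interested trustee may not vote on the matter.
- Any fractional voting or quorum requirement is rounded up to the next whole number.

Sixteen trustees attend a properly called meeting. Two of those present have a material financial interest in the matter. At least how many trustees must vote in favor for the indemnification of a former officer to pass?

11

The indemnification of a former officer requires three-fourths of the disinterested trustees present (16 − 2 = 14).
3/4 of 14 = 10.50, rounded up to 11.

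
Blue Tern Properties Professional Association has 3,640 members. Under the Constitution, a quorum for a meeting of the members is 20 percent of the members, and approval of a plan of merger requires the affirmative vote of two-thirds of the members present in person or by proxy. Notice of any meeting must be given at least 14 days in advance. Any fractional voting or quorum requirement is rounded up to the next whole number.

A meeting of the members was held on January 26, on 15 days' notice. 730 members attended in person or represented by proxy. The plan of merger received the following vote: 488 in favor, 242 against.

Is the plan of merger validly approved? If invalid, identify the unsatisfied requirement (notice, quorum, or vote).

Notice: 15 days given; 14 required. Satisfied.
Quorum: 20% of 3,640 = 728; 730 present. Satisfied.
Vote: requires two-thirds of those present (730); 2/3 of 730 = 486.67, rounded up to 487, so 487 needed; 488 in favor. Satisfied.

Valid — all requirements satisfied.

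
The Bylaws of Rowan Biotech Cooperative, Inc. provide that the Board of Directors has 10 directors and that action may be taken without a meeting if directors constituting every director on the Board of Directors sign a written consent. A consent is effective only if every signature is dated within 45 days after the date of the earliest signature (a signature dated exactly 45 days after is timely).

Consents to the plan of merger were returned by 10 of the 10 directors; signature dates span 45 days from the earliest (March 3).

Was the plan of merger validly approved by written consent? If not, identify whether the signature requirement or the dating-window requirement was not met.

Effective — both the signature and dating-window requirements are satisfied.

Signatures required: all of 10 — unanimous means all 10, so 10 needed; 10 signed. Sufficient.
Dating window: the latest signature is 45 days after the earliest; the limit is 45 days. Within the window.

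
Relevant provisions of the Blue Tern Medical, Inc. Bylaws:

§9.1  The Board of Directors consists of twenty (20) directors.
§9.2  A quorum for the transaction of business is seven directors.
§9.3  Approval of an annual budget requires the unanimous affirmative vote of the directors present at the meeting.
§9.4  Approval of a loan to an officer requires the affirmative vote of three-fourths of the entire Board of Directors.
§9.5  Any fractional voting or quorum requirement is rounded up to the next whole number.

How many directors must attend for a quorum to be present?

7

The quorum is fixed at 7.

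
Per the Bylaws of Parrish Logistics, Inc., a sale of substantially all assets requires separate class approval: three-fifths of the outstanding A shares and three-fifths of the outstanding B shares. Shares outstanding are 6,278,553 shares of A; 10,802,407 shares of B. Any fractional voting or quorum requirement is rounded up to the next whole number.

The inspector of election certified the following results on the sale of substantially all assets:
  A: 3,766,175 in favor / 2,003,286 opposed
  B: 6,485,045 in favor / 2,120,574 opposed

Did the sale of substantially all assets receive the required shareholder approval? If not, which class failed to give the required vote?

Not approved — the A shares did not give the required vote.

A: 3/5 of 6278553 = 3767131.80, rounded up to 3767132; 3,767,132 required, 3,766,175 in favor — not approved.
B: 3/5 of 10802407 = 6481444.20, rounded up to 6481445; 6,481,445 required, 6,485,045 in favor — approved.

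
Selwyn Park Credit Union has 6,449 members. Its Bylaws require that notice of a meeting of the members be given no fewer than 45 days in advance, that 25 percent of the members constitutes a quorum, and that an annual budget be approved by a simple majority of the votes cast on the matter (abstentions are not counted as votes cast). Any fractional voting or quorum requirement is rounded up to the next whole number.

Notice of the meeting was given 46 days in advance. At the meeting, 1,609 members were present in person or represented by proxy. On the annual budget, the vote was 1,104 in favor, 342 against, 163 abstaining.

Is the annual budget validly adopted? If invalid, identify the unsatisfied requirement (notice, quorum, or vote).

Notice: 46 days given; 45 required. Satisfied.
Quorum: 25% of 6,449 = 1,612.25, rounded up to 1,613; 1,609 present. Not satisfied.
Vote: requires a majority of the votes cast (1,609 − 163 abstaining = 1,446); a majority of 1446 is 724, so 724 needed; 1,104 in favor. Satisfied.

Invalid — quorum requirement not satisfied.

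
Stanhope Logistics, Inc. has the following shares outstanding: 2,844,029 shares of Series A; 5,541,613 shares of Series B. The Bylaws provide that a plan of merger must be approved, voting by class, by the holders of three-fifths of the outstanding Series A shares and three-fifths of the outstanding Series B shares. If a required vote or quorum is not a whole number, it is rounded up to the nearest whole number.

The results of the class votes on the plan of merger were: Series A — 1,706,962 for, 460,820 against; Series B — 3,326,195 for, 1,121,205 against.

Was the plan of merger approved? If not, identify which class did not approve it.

Approved — every class gave the required vote.

Series A: 3/5 of 2844029 = 1706417.40, rounded up to 1706418; 1,706,418 required, 1,706,962 in favor — approved.
Series B: 3/5 of 5541613 = 3324967.80, rounded up to 3324968; 3,324,968 required, 3,326,195 in favor — approved.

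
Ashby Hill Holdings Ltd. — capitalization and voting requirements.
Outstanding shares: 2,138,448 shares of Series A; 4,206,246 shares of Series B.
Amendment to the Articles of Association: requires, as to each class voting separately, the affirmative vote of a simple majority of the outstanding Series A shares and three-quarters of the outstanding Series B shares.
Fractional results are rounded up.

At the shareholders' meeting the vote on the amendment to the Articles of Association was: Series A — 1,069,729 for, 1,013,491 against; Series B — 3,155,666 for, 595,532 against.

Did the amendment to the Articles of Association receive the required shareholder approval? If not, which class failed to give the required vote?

Approved — every class gave the required vote.

Series A: a majority of 2138448 is 1069225; 1,069,225 required, 1,069,729 in favor — approved.
Series B: 3/4 of 4206246 = 3154684.50, rounded up to 3154685; 3,154,685 required, 3,155,666 in favor — approved.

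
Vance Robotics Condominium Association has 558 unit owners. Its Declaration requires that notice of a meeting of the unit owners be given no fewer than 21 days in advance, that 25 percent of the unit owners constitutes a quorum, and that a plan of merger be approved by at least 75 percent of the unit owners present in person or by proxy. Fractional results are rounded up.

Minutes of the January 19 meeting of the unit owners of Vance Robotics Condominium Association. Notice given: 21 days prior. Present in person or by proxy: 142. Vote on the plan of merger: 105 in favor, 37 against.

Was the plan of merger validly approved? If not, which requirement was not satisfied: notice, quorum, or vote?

Invalid — vote requirement not satisfied.

Notice: 21 days given; 21 required. Satisfied.
Quorum: 25% of 558 = 139.50, rounded up to 140; 142 present. Satisfied.
Vote: requires three-fourths of those present (142); 3/4 of 142 = 106.50, rounded up to 107, so 107 needed; 105 in favor. Not satisfied.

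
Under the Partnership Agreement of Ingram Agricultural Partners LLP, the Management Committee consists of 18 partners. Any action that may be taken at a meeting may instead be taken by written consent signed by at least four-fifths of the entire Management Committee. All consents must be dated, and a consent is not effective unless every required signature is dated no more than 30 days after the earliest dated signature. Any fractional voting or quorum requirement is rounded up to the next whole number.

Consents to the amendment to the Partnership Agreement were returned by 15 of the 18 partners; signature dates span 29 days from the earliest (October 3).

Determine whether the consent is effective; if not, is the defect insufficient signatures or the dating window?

Signatures required: at least four-fifths of 18 — 4/5 of 18 = 14.40, rounded up to 15, so 15 needed; 15 signed. Sufficient.
Dating window: the latest signature is 29 days after the earliest; the limit is 30 days. Within the window.

Effective — both the signature and dating-window requirements are satisfied.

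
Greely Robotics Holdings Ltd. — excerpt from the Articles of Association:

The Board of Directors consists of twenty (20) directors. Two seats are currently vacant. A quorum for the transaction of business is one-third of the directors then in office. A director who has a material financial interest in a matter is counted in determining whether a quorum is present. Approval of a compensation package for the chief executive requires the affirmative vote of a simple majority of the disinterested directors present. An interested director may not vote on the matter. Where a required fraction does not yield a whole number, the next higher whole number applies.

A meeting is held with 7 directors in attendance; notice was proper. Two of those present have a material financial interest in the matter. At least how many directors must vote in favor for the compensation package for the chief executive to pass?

3

The compensation package for the chief executive requires a majority of the disinterested directors present (7 − 2 = 5).
A majority of 5 is 3.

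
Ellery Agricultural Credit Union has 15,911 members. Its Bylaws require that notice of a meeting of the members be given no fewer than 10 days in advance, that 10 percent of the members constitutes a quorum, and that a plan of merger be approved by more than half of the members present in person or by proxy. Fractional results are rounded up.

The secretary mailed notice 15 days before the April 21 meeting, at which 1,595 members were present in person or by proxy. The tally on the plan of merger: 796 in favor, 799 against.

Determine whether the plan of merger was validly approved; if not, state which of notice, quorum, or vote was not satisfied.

Invalid — vote requirement not satisfied.

Notice: 15 days given; 10 required. Satisfied.
Quorum: 10% of 15,911 = 1,591.10, rounded up to 1,592; 1,595 present. Satisfied.
Vote: requires a majority of those present (1,595); a majority of 1595 is 798, so 798 needed; 796 in favor. Not satisfied.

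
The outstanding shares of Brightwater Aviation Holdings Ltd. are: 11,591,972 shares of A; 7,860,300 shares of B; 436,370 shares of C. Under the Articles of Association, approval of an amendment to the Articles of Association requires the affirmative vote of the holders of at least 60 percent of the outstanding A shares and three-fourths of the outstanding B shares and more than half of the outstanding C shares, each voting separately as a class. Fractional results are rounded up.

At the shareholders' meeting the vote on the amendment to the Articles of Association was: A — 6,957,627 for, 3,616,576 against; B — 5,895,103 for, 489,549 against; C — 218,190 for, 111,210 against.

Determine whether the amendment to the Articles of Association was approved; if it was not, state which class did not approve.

Not approved — the B shares did not give the required vote.

A: 3/5 of 11591972 = 6955183.20, rounded up to 6955184; 6,955,184 required, 6,957,627 in favor — approved.
B: 3/4 of 7860300 = 5895225; 5,895,225 required, 5,895,103 in favor — not approved.
C: a majority of 436370 is 218186; 218,186 required, 218,190 in favor — approved.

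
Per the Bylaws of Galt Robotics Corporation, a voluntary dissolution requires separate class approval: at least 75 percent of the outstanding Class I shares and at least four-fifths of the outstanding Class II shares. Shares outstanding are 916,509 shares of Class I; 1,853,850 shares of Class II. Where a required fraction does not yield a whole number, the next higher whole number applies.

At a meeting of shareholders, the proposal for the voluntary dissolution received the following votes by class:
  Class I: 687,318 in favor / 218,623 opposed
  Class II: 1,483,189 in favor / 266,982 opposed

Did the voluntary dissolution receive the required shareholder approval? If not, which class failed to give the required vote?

Not approved — the Class I shares did not give the required vote.

Class I: 3/4 of 916509 = 687381.75, rounded up to 687382; 687,382 required, 687,318 in favor — not approved.
Class II: 4/5 of 1853850 = 1483080; 1,483,080 required, 1,483,189 in favor — approved.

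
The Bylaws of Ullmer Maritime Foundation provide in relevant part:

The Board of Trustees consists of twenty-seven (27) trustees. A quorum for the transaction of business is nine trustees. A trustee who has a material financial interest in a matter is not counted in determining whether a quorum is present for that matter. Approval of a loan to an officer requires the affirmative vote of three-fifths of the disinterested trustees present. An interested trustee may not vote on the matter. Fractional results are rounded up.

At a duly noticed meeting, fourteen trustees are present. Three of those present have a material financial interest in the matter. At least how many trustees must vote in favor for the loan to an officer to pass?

The loan to an officer requires three-fifths of the disinterested trustees present (14 − 3 = 11).
3/5 of 11 = 6.60, rounded up to 7.

7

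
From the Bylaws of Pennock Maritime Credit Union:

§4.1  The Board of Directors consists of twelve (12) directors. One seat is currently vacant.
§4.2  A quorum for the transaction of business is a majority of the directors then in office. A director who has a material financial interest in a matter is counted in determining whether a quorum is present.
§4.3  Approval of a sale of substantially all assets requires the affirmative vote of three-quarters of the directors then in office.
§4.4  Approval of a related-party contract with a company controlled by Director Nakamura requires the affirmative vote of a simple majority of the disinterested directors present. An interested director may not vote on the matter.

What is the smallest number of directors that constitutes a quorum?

A majority of 11 is 6.

6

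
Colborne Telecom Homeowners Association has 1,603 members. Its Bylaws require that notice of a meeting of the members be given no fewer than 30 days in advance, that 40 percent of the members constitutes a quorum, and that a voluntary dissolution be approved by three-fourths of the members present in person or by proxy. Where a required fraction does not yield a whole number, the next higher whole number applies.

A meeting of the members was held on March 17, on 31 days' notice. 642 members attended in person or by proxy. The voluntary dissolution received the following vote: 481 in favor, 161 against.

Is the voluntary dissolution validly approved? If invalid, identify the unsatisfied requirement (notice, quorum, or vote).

Notice: 31 days given; 30 required. Satisfied.
Quorum: 40% of 1,603 = 641.20, rounded up to 642; 642 present. Satisfied.
Vote: requires three-fourths of those present (642); 3/4 of 642 = 481.50, rounded up to 482, so 482 needed; 481 in favor. Not satisfied.

Invalid — vote requirement not satisfied.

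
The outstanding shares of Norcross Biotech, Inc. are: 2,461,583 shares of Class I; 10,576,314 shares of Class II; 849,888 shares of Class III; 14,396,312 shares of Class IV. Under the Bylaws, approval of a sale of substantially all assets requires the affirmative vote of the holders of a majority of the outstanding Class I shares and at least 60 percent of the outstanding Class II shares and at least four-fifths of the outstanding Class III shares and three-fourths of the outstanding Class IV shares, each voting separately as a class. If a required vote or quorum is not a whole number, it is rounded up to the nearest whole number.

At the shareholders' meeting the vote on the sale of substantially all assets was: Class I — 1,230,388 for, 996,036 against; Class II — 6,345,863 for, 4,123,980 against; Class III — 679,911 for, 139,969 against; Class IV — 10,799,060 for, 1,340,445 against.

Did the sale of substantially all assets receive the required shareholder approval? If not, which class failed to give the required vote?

Not approved — the Class I shares did not give the required vote.

Class I: a majority of 2461583 is 1230792; 1,230,792 required, 1,230,388 in favor — not approved.
Class II: 3/5 of 10576314 = 6345788.40, rounded up to 6345789; 6,345,789 required, 6,345,863 in favor — approved.
Class III: 4/5 of 849888 = 679910.40, rounded up to 679911; 679,911 required, 679,911 in favor — approved.
Class IV: 3/4 of 14396312 = 10797234; 10,797,234 required, 10,799,060 in favor — approved.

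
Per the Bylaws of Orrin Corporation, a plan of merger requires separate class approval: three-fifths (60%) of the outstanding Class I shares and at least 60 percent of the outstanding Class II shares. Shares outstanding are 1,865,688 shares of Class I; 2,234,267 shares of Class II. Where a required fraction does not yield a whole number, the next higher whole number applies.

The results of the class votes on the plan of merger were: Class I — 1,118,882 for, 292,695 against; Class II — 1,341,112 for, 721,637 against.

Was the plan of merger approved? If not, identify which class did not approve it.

Not approved — the Class I shares did not give the required vote.

Class I: 3/5 of 1865688 = 1119412.80, rounded up to 1119413; 1,119,413 required, 1,118,882 in favor — not approved.
Class II: 3/5 of 2234267 = 1340560.20, rounded up to 1340561; 1,340,561 required, 1,341,112 in favor — approved.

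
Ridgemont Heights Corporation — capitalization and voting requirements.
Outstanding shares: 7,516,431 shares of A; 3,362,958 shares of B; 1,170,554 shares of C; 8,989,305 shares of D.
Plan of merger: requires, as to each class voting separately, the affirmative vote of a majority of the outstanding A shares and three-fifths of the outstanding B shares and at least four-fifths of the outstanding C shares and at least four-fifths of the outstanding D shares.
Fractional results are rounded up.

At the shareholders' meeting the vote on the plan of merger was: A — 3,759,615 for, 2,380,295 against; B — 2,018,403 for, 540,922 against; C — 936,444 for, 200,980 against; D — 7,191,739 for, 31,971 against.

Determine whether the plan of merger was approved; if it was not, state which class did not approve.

Approved — every class gave the required vote.

A: a majority of 7516431 is 3758216; 3,758,216 required, 3,759,615 in favor — approved.
B: 3/5 of 3362958 = 2017774.80, rounded up to 2017775; 2,017,775 required, 2,018,403 in favor — approved.
C: 4/5 of 1170554 = 936443.20, rounded up to 936444; 936,444 required, 936,444 in favor — approved.
D: 4/5 of 8989305 = 7191444; 7,191,444 required, 7,191,739 in favor — approved.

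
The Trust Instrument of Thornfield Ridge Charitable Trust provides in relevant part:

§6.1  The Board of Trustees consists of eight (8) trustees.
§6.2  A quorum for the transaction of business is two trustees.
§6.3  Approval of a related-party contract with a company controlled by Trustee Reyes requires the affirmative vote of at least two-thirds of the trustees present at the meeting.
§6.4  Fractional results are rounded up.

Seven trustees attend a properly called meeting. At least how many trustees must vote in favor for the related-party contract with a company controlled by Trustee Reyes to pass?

5

The related-party contract with a company controlled by Trustee Reyes requires two-thirds of the trustees present (7).
2/3 of 7 = 4.67, rounded up to 5.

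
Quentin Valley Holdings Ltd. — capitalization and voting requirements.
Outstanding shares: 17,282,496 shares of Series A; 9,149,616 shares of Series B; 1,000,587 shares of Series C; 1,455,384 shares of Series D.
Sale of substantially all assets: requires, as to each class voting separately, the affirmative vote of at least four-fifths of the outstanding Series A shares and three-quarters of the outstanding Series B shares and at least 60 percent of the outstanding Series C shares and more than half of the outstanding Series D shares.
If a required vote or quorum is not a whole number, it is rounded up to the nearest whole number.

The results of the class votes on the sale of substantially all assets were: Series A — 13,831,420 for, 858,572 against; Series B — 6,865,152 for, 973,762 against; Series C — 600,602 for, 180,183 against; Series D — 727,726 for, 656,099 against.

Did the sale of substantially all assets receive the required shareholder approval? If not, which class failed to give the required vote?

Series A: 4/5 of 17282496 = 13825996.80, rounded up to 13825997; 13,825,997 required, 13,831,420 in favor — approved.
Series B: 3/4 of 9149616 = 6862212; 6,862,212 required, 6,865,152 in favor — approved.
Series C: 3/5 of 1000587 = 600352.20, rounded up to 600353; 600,353 required, 600,602 in favor — approved.
Series D: a majority of 1455384 is 727693; 727,693 required, 727,726 in favor — approved.

Approved — every class gave the required vote.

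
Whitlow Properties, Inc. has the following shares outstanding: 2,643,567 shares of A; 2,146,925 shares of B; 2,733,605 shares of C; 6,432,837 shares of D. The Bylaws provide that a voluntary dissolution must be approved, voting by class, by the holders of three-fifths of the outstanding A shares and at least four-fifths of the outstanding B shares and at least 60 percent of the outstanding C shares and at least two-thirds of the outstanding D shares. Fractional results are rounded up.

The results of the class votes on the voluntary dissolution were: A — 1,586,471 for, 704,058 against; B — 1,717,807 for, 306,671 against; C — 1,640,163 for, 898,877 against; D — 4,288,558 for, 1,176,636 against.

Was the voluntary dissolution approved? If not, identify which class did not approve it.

Approved — every class gave the required vote.

A: 3/5 of 2643567 = 1586140.20, rounded up to 1586141; 1,586,141 required, 1,586,471 in favor — approved.
B: 4/5 of 2146925 = 1717540; 1,717,540 required, 1,717,807 in favor — approved.
C: 3/5 of 2733605 = 1640163; 1,640,163 required, 1,640,163 in favor — approved.
D: 2/3 of 6432837 = 4288558; 4,288,558 required, 4,288,558 in favor — approved.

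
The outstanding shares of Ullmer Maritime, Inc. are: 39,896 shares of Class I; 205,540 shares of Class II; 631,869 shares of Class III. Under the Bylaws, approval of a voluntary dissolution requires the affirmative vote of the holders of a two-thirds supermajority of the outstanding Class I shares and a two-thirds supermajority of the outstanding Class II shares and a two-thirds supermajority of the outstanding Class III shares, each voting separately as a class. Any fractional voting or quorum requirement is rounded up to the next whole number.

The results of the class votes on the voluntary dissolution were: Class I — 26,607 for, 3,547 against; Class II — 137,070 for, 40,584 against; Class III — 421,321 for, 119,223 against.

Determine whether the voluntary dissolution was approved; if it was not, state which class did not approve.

Approved — every class gave the required vote.

Class I: 2/3 of 39896 = 26597.33, rounded up to 26598; 26,598 required, 26,607 in favor — approved.
Class II: 2/3 of 205540 = 137026.67, rounded up to 137027; 137,027 required, 137,070 in favor — approved.
Class III: 2/3 of 631869 = 421246; 421,246 required, 421,321 in favor — approved.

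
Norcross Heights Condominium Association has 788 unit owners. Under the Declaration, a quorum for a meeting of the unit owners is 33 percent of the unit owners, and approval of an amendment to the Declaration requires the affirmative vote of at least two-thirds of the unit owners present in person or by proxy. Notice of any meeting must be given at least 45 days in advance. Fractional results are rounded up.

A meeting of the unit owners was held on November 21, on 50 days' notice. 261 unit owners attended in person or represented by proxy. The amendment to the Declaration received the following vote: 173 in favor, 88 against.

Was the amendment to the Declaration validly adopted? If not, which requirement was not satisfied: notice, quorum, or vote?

Invalid — vote requirement not satisfied.

Notice: 50 days given; 45 required. Satisfied.
Quorum: 33% of 788 = 260.04, rounded up to 261; 261 present. Satisfied.
Vote: requires two-thirds of those present (261); 2/3 of 261 = 174, so 174 needed; 173 in favor. Not satisfied.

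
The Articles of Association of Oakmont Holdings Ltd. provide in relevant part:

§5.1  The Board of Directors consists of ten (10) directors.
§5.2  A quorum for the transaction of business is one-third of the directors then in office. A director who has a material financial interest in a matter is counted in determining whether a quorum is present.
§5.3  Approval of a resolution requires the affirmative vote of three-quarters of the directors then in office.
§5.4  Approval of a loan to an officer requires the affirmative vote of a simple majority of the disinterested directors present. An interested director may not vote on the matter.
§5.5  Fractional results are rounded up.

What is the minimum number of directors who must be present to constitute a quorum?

1/3 of 10 = 3.33, rounded up to 4.

4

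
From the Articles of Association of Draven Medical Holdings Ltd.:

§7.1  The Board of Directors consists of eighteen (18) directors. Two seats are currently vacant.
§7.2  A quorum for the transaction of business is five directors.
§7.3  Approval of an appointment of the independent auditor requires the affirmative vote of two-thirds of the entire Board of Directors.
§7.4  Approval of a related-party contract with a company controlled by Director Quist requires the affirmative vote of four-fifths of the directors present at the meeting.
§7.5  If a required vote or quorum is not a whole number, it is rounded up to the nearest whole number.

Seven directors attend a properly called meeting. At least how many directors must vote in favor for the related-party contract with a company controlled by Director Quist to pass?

The related-party contract with a company controlled by Director Quist requires four-fifths of the directors present (7).
4/5 of 7 = 5.60, rounded up to 6.

6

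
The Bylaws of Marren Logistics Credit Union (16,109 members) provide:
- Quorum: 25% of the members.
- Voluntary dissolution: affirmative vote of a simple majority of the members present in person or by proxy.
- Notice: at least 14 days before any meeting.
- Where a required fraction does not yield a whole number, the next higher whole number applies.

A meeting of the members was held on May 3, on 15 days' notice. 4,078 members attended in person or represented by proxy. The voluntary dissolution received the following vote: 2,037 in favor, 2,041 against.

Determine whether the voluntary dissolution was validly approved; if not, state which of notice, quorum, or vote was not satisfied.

Invalid — vote requirement not satisfied.

Notice: 15 days given; 14 required. Satisfied.
Quorum: 25% of 16,109 = 4,027.25, rounded up to 4,028; 4,078 present. Satisfied.
Vote: requires a majority of those present (4,078); a majority of 4078 is 2040, so 2,040 needed; 2,037 in favor. Not satisfied.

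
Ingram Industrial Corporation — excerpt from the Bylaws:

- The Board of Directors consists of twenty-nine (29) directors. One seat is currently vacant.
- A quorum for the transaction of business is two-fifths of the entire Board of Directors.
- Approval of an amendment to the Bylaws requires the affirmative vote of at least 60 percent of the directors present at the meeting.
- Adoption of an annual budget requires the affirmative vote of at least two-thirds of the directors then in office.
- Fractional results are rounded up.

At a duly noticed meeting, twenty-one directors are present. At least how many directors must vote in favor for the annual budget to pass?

The annual budget requires two-thirds of the directors then in office (28).
2/3 of 28 = 18.67, rounded up to 19.

19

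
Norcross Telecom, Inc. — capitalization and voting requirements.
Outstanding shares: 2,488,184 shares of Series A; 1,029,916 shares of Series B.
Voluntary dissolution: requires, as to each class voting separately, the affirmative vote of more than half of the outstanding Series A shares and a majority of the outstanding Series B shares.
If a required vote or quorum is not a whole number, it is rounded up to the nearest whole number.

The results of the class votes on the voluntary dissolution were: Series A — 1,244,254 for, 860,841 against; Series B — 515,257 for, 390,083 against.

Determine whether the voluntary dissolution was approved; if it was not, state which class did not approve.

Series A: a majority of 2488184 is 1244093; 1,244,093 required, 1,244,254 in favor — approved.
Series B: a majority of 1029916 is 514959; 514,959 required, 515,257 in favor — approved.

Approved — every class gave the required vote.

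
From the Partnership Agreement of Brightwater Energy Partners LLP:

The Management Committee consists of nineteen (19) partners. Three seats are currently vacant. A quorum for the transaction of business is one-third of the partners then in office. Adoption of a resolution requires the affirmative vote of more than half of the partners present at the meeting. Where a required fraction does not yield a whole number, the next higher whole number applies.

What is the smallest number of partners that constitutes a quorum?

1/3 of 16 = 5.33, rounded up to 6.

6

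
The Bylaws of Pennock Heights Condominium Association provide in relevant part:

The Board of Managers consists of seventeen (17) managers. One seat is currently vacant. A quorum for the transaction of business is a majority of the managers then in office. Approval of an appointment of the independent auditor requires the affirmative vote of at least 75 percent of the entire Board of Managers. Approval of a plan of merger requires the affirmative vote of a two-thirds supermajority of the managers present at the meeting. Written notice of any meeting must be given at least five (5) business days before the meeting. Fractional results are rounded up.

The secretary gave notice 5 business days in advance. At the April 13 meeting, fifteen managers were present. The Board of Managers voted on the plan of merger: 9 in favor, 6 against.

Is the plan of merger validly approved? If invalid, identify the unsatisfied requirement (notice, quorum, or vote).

Invalid — vote requirement not satisfied.

Notice: 5 business days given; 5 required (5 ≥ 5). Satisfied.
Quorum: 15 present; quorum is 9. Satisfied.
Vote: the plan of merger requires two-thirds of the managers present (15). 2/3 of 15 = 10, so 10 affirmative votes are needed; 9 voted in favor. Not satisfied.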